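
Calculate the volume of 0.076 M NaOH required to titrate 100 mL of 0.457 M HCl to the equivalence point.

At equivalence: moles acid = moles base. moles HCl = 0.457 × 100/1000 = 0.0457 mol. V_base = moles / 0.076 × 1000 = 601.3 mL.

V_{base} = 601.3 mL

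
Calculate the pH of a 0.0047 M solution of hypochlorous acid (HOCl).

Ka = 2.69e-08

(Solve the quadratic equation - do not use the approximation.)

x² + Ka×x - Ka×C = 0. Using quadratic formula: [H⁺] = 1.1231e-05

pH = 4.95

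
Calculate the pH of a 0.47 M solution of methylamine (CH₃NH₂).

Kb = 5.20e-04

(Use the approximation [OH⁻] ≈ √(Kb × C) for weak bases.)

[OH⁻] = √(Kb × C) = √(5.20e-04 × 0.47) = 1.5633e-02. pOH = 1.81, pH = 14 - pOH

pH = 12.19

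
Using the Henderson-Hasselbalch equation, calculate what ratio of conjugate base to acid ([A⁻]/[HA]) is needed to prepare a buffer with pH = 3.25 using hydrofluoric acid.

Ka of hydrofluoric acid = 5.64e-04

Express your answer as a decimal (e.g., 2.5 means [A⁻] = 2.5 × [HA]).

pKa = -log(5.64e-04) = 3.2487. pH = pKa + log([A⁻]/[HA]), so log([A⁻]/[HA]) = pH − pKa = 3.25 − 3.2487 = 0.0013. [A⁻]/[HA] = 10^(0.0013) = 1.00

[A⁻]/[HA] = 1.00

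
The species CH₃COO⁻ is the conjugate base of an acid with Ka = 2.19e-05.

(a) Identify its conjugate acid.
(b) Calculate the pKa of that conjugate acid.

(a) The conjugate acid is formed by adding one H⁺ to CH₃COO⁻, giving CH₃COOH. (b) pKa = -log(Ka) = -log(2.19e-05) = 4.66.

Conjugate acid: CH₃COOH; pK_a = 4.66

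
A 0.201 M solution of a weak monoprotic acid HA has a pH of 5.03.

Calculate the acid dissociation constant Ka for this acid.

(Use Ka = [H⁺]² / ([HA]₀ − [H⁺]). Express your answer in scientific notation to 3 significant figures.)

[H⁺] = 10^(−pH) = 10^(−5.03) = 9.333e-06 M. For HA ⇌ H⁺ + A⁻, Ka = [H⁺][A⁻]/[HA] = [H⁺]² / ([HA]₀ − [H⁺]) = (9.333e-06)² / (0.201 − 9.333e-06) = 4.33e-10.

K_a = 4.33e-10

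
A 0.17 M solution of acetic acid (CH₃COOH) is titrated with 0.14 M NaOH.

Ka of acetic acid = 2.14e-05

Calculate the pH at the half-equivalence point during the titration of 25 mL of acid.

At half-equivalence [HA] = [A⁻], so Henderson-Hasselbalch gives pH = pKa = -log(2.14e-05) = 4.67.

pH = pKa = 4.67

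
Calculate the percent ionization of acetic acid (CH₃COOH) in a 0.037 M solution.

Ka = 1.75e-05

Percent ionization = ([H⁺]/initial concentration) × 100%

Using Ka equilibrium: x² + Ka×x - Ka×C = 0. Solving: [H⁺] = 7.9597e-04. Percent = (7.9597e-04/0.037) × 100

Percent ionization = 2.15%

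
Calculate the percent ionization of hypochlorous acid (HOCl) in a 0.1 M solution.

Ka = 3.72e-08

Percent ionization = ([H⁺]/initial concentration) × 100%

Using Ka equilibrium: x² + Ka×x - Ka×C = 0. Solving: [H⁺] = 6.0973e-05. Percent = (6.0973e-05/0.1) × 100

Percent ionization = 0.061%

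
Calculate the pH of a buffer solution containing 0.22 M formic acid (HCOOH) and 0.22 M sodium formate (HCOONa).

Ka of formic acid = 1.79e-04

pKa = -log(1.79e-04) = 3.75. pH = pKa + log([A⁻]/[HA]) = 3.75 + log(0.22/0.22)

pH = 3.75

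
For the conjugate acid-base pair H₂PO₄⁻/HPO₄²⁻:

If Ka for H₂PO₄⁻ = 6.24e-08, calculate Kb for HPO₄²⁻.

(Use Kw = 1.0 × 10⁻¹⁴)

For a conjugate pair Ka × Kb = Kw, so Kb = Kw/Ka = 1.0 × 10⁻¹⁴ / 6.24e-08 = 1.60e-07.

K_b = 1.60e-07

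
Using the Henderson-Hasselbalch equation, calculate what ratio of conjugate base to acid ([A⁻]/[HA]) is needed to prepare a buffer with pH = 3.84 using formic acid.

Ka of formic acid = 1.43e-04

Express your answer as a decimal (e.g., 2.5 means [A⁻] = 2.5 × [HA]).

pKa = -log(1.43e-04) = 3.8447. pH = pKa + log([A⁻]/[HA]), so log([A⁻]/[HA]) = pH − pKa = 3.84 − 3.8447 = -0.0047. [A⁻]/[HA] = 10^(-0.0047) = 0.989

[A⁻]/[HA] = 0.989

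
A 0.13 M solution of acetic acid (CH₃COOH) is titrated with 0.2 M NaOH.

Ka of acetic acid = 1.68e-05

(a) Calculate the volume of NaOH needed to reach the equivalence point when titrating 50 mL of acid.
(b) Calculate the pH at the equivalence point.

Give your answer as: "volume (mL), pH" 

moles acid = 0.13 × 50/1000 = 0.0065 mol; V_base = moles/0.2 × 1000 = 32.5 mL. At equivalence only the conjugate base is present: [A⁻] = 0.0065/0.083 = 7.8788e-02 M. Kb = Kw/Ka = 5.95e-10; [OH⁻] = √(Kb × [A⁻]) = 6.8482e-06; pOH = 5.16; pH = 14 - pOH = 8.84.

V = 32.5 mL, pH = 8.84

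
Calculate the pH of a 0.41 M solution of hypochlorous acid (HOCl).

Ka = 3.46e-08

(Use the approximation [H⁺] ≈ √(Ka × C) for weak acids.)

[H⁺] = √(Ka × C) = √(3.46e-08 × 0.41) = 1.1910e-04. pH = -log(1.1910e-04)

pH = 3.92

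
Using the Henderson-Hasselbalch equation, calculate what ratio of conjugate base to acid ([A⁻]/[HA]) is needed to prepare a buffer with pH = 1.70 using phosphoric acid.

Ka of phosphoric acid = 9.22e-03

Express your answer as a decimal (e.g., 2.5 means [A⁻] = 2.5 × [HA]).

pKa = -log(9.22e-03) = 2.0353. pH = pKa + log([A⁻]/[HA]), so log([A⁻]/[HA]) = pH − pKa = 1.70 − 2.0353 = -0.3353. [A⁻]/[HA] = 10^(-0.3353) = 0.462

[A⁻]/[HA] = 0.462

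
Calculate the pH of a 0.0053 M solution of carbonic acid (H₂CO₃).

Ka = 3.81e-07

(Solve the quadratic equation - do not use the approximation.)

x² + Ka×x - Ka×C = 0. Using quadratic formula: [H⁺] = 4.4747e-05

pH = 4.35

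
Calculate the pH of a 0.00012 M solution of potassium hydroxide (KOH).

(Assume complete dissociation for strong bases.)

[OH⁻] = 0.00012 M for strong base. pOH = -log[OH⁻] = 3.92, pH = 14 - pOH

pH = 10.08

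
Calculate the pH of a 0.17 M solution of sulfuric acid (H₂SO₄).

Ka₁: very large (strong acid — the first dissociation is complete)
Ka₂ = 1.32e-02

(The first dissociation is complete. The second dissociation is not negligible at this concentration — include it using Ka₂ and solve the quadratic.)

First dissociation is complete: [H⁺]₀ = [HSO₄⁻]₀ = C = 0.17 M. Second dissociation HSO₄⁻ ⇌ H⁺ + SO₄²⁻: let x = [SO₄²⁻]. Ka₂ = (C + x)·x / (C − x) = 1.32e-02 → x² + (C + Ka₂)·x − Ka₂·C = 0 → x² + 0.18320·x − 2.244e-03 = 0. x = (−0.18320 + √(0.18320² + 4 × 2.244e-03)) / 2 = 1.1524e-02 M. [H⁺] = C + x = 0.17 + 1.1524e-02 = 1.8152e-01 M. pH = -log(1.8152e-01) = 0.74.

pH = 0.74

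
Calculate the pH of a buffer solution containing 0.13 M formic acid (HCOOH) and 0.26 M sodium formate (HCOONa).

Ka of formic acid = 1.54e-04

pKa = -log(1.54e-04) = 3.81. pH = pKa + log([A⁻]/[HA]) = 3.81 + log(0.26/0.13)

pH = 4.11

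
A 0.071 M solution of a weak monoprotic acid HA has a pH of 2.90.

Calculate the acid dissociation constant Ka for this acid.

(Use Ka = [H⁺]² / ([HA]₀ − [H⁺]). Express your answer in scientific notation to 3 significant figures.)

[H⁺] = 10^(−pH) = 10^(−2.90) = 1.259e-03 M. For HA ⇌ H⁺ + A⁻, Ka = [H⁺][A⁻]/[HA] = [H⁺]² / ([HA]₀ − [H⁺]) = (1.259e-03)² / (0.071 − 1.259e-03) = 2.27e-05.

K_a = 2.27e-05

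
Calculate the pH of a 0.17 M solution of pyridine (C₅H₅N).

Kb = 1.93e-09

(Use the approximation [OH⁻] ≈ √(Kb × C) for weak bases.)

[OH⁻] = √(Kb × C) = √(1.93e-09 × 0.17) = 1.8114e-05. pOH = 4.74, pH = 14 - pOH

pH = 9.26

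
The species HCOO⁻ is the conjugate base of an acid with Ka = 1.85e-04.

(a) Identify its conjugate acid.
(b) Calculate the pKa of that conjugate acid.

(a) The conjugate acid is formed by adding one H⁺ to HCOO⁻, giving HCOOH. (b) pKa = -log(Ka) = -log(1.85e-04) = 3.73.

Conjugate acid: HCOOH; pK_a = 3.73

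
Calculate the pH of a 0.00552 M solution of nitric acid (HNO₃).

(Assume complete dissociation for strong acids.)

[H⁺] = 0.00552 M for strong acid. pH = -log[H⁺] = -log(0.00552)

pH = 2.26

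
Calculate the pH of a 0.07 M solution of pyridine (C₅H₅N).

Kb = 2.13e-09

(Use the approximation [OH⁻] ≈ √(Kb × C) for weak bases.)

[OH⁻] = √(Kb × C) = √(2.13e-09 × 0.07) = 1.2211e-05. pOH = 4.91, pH = 14 - pOH

pH = 9.09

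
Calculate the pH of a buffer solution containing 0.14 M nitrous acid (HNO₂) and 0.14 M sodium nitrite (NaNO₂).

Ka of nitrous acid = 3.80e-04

pKa = -log(3.80e-04) = 3.42. pH = pKa + log([A⁻]/[HA]) = 3.42 + log(0.14/0.14)

pH = 3.42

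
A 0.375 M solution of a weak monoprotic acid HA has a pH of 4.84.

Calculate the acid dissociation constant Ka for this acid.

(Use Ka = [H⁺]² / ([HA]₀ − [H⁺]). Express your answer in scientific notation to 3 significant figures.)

[H⁺] = 10^(−pH) = 10^(−4.84) = 1.445e-05 M. For HA ⇌ H⁺ + A⁻, Ka = [H⁺][A⁻]/[HA] = [H⁺]² / ([HA]₀ − [H⁺]) = (1.445e-05)² / (0.375 − 1.445e-05) = 5.57e-10.

K_a = 5.57e-10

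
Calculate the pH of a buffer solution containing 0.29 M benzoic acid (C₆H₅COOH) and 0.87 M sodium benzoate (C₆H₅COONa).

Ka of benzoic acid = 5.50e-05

pKa = -log(5.50e-05) = 4.26. pH = pKa + log([A⁻]/[HA]) = 4.26 + log(0.87/0.29)

pH = 4.74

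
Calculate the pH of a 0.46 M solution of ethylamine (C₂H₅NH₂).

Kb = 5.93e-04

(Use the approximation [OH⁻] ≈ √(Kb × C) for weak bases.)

[OH⁻] = √(Kb × C) = √(5.93e-04 × 0.46) = 1.6516e-02. pOH = 1.78, pH = 14 - pOH

pH = 12.22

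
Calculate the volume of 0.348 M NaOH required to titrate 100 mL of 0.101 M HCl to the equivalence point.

At equivalence: moles acid = moles base. moles HCl = 0.101 × 100/1000 = 0.0101 mol. V_base = moles / 0.348 × 1000 = 29.0 mL.

V_{base} = 29.0 mL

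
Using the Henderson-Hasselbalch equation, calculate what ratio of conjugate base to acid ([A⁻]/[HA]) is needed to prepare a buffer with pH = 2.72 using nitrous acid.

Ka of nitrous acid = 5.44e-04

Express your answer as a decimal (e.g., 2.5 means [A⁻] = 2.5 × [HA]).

pKa = -log(5.44e-04) = 3.2644. pH = pKa + log([A⁻]/[HA]), so log([A⁻]/[HA]) = pH − pKa = 2.72 − 3.2644 = -0.5444. [A⁻]/[HA] = 10^(-0.5444) = 0.285

[A⁻]/[HA] = 0.285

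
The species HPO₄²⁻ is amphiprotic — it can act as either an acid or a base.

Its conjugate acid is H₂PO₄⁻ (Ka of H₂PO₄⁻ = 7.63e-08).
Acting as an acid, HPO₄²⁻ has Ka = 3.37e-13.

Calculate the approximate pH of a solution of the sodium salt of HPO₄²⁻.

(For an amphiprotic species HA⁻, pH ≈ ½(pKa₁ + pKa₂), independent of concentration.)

pKa₁ = -log(7.63e-08) = 7.12; pKa₂ = -log(3.37e-13) = 12.47. For an amphiprotic species, pH ≈ ½(pKa₁ + pKa₂) = ½(7.12 + 12.47) = 9.79.

pH = 9.79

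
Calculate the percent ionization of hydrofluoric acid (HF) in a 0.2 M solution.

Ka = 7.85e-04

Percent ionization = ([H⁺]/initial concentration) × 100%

Using Ka equilibrium: x² + Ka×x - Ka×C = 0. Solving: [H⁺] = 1.2144e-02. Percent = (1.2144e-02/0.2) × 100

Percent ionization = 6.07%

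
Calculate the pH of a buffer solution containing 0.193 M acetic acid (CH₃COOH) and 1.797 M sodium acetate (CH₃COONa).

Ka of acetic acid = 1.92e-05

pKa = -log(1.92e-05) = 4.72. pH = pKa + log([A⁻]/[HA]) = 4.72 + log(1.797/0.193)

pH = 5.69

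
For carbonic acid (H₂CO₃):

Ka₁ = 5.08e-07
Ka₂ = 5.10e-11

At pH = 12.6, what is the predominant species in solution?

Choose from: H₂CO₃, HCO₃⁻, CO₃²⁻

pKa₁ = 6.29, pKa₂ = 10.29. For a polyprotic acid the predominant species crosses at each pKa: below pKa_n the protonated form dominates, above it the deprotonated form does. At pH = 12.6, the predominant species is CO₃²⁻.

CO₃²⁻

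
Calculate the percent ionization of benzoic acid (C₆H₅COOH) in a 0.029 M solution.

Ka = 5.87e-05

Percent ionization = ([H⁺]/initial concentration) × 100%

Using Ka equilibrium: x² + Ka×x - Ka×C = 0. Solving: [H⁺] = 1.2757e-03. Percent = (1.2757e-03/0.029) × 100

Percent ionization = 4.4%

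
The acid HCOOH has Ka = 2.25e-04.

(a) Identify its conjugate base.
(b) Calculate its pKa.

(a) The conjugate base is formed by removing one H⁺ from HCOOH, giving HCOO⁻. (b) pKa = -log(Ka) = -log(2.25e-04) = 3.65.

Conjugate base: HCOO⁻; pK_a = 3.65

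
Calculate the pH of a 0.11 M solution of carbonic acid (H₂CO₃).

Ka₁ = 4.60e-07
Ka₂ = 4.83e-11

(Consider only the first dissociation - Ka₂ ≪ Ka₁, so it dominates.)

First dissociation dominates. From Ka₁ = [H⁺][HA⁻]/[H₂A], x² + Ka₁·x − Ka₁·C = 0 with C = 0.11 M and Ka₁ = 4.60e-07. Solving: [H⁺] = (−Ka₁ + √(Ka₁² + 4·Ka₁·C)) / 2 = 2.2471e-04 M. pH = -log(2.2471e-04) = 3.65.

pH = 3.65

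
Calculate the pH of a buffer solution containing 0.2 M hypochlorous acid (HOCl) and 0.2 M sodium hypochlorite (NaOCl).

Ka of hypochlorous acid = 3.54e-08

pKa = -log(3.54e-08) = 7.45. pH = pKa + log([A⁻]/[HA]) = 7.45 + log(0.2/0.2)

pH = 7.45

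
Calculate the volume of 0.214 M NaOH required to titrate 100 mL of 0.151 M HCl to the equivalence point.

At equivalence: moles acid = moles base. moles HCl = 0.151 × 100/1000 = 0.0151 mol. V_base = moles / 0.214 × 1000 = 70.6 mL.

V_{base} = 70.6 mL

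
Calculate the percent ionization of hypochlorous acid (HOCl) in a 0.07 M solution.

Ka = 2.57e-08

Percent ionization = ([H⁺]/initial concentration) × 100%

Using Ka equilibrium: x² + Ka×x - Ka×C = 0. Solving: [H⁺] = 4.2402e-05. Percent = (4.2402e-05/0.07) × 100

Percent ionization = 0.0606%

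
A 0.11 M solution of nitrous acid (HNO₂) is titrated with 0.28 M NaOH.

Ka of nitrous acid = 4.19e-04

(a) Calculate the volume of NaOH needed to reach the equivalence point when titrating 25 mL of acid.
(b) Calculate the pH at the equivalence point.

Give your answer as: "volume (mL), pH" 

moles acid = 0.11 × 25/1000 = 0.00275 mol; V_base = moles/0.28 × 1000 = 9.8 mL. At equivalence only the conjugate base is present: [A⁻] = 0.00275/0.035 = 7.8974e-02 M. Kb = Kw/Ka = 2.39e-11; [OH⁻] = √(Kb × [A⁻]) = 1.3729e-06; pOH = 5.86; pH = 14 - pOH = 8.14.

V = 9.8 mL, pH = 8.14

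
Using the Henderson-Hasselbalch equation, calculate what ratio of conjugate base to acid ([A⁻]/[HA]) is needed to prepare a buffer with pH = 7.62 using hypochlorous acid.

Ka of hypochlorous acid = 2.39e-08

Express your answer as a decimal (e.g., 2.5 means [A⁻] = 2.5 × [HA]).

pKa = -log(2.39e-08) = 7.6216. pH = pKa + log([A⁻]/[HA]), so log([A⁻]/[HA]) = pH − pKa = 7.62 − 7.6216 = -0.0016. [A⁻]/[HA] = 10^(-0.0016) = 0.996

[A⁻]/[HA] = 0.996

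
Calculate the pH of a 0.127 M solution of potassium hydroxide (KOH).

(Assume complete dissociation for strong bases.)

[OH⁻] = 0.127 M for strong base. pOH = -log[OH⁻] = 0.90, pH = 14 - pOH

pH = 13.10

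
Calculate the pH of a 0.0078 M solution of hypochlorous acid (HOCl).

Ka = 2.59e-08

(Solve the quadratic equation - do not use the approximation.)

x² + Ka×x - Ka×C = 0. Using quadratic formula: [H⁺] = 1.4200e-05

pH = 4.85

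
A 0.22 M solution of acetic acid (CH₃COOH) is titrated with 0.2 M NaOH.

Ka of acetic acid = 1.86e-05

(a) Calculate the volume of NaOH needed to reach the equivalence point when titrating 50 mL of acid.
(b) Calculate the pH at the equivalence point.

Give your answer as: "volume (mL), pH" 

moles acid = 0.22 × 50/1000 = 0.011 mol; V_base = moles/0.2 × 1000 = 55.0 mL. At equivalence only the conjugate base is present: [A⁻] = 0.011/0.105 = 1.0476e-01 M. Kb = Kw/Ka = 5.38e-10; [OH⁻] = √(Kb × [A⁻]) = 7.5049e-06; pOH = 5.12; pH = 14 - pOH = 8.88.

V = 55.0 mL, pH = 8.88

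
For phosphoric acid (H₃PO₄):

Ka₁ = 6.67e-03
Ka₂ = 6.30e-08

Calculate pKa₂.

pKa₂ = -log(Ka₂) = -log(6.30e-08) = 7.20.

pK_{a2} = 7.20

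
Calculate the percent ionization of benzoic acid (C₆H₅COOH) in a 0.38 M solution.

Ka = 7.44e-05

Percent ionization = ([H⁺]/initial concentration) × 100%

Using Ka equilibrium: x² + Ka×x - Ka×C = 0. Solving: [H⁺] = 5.2801e-03. Percent = (5.2801e-03/0.38) × 100

Percent ionization = 1.39%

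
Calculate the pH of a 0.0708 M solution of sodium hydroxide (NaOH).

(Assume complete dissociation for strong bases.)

[OH⁻] = 0.0708 M for strong base. pOH = -log[OH⁻] = 1.15, pH = 14 - pOH

pH = 12.85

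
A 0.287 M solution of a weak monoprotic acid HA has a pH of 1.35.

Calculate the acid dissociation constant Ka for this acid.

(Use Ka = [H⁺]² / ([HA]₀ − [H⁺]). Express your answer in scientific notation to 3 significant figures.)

[H⁺] = 10^(−pH) = 10^(−1.35) = 4.467e-02 M. For HA ⇌ H⁺ + A⁻, Ka = [H⁺][A⁻]/[HA] = [H⁺]² / ([HA]₀ − [H⁺]) = (4.467e-02)² / (0.287 − 4.467e-02) = 8.23e-03.

K_a = 8.23e-03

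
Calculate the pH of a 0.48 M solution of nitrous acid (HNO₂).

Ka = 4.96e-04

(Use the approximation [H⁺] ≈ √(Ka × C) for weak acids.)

[H⁺] = √(Ka × C) = √(4.96e-04 × 0.48) = 1.5430e-02. pH = -log(1.5430e-02)

pH = 1.81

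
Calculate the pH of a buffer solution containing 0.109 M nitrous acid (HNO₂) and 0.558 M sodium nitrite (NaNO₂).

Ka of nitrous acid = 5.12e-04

pKa = -log(5.12e-04) = 3.29. pH = pKa + log([A⁻]/[HA]) = 3.29 + log(0.558/0.109)

pH = 4.00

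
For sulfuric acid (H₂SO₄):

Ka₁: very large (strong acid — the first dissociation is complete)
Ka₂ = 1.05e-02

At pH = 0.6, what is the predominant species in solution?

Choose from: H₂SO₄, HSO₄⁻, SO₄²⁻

The first dissociation is complete, so H₂SO₄ itself is never the predominant species in water; pKa₂ = -log(1.05e-02) = 1.98. For a polyprotic acid the predominant species crosses at each pKa: below pKa_n the protonated form dominates, above it the deprotonated form does. At pH = 0.6, the predominant species is HSO₄⁻.

HSO₄⁻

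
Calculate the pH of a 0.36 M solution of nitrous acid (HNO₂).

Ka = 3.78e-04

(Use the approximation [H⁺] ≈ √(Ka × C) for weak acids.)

[H⁺] = √(Ka × C) = √(3.78e-04 × 0.36) = 1.1665e-02. pH = -log(1.1665e-02)

pH = 1.93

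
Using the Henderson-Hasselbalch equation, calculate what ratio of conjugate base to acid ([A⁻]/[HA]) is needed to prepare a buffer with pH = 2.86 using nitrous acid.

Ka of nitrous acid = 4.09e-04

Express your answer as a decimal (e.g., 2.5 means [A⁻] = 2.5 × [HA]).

pKa = -log(4.09e-04) = 3.3883. pH = pKa + log([A⁻]/[HA]), so log([A⁻]/[HA]) = pH − pKa = 2.86 − 3.3883 = -0.5283. [A⁻]/[HA] = 10^(-0.5283) = 0.296

[A⁻]/[HA] = 0.296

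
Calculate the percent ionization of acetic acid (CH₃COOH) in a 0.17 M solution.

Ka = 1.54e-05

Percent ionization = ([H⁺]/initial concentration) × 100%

Using Ka equilibrium: x² + Ka×x - Ka×C = 0. Solving: [H⁺] = 1.6103e-03. Percent = (1.6103e-03/0.17) × 100

Percent ionization = 0.947%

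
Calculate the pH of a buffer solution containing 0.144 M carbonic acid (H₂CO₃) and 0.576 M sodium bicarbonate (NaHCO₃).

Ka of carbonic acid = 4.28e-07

pKa = -log(4.28e-07) = 6.37. pH = pKa + log([A⁻]/[HA]) = 6.37 + log(0.576/0.144)

pH = 6.97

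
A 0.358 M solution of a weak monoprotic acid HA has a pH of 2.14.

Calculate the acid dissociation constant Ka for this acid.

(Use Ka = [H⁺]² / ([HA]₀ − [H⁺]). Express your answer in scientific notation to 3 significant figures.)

[H⁺] = 10^(−pH) = 10^(−2.14) = 7.244e-03 M. For HA ⇌ H⁺ + A⁻, Ka = [H⁺][A⁻]/[HA] = [H⁺]² / ([HA]₀ − [H⁺]) = (7.244e-03)² / (0.358 − 7.244e-03) = 1.50e-04.

K_a = 1.50e-04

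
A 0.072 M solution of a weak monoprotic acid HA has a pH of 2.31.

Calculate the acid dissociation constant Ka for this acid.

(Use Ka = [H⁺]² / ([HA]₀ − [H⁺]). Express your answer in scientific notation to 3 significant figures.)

[H⁺] = 10^(−pH) = 10^(−2.31) = 4.898e-03 M. For HA ⇌ H⁺ + A⁻, Ka = [H⁺][A⁻]/[HA] = [H⁺]² / ([HA]₀ − [H⁺]) = (4.898e-03)² / (0.072 − 4.898e-03) = 3.57e-04.

K_a = 3.57e-04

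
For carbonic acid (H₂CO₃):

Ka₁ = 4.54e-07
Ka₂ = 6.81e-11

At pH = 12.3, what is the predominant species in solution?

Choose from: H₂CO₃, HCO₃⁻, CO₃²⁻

pKa₁ = 6.34, pKa₂ = 10.17. For a polyprotic acid the predominant species crosses at each pKa: below pKa_n the protonated form dominates, above it the deprotonated form does. At pH = 12.3, the predominant species is CO₃²⁻.

CO₃²⁻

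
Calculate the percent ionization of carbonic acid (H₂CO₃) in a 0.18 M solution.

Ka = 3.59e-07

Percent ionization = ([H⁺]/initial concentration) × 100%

Using Ka equilibrium: x² + Ka×x - Ka×C = 0. Solving: [H⁺] = 2.5403e-04. Percent = (2.5403e-04/0.18) × 100

Percent ionization = 0.141%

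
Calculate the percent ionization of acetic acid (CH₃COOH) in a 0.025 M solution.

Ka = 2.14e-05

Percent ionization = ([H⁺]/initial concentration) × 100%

Using Ka equilibrium: x² + Ka×x - Ka×C = 0. Solving: [H⁺] = 7.2082e-04. Percent = (7.2082e-04/0.025) × 100

Percent ionization = 2.88%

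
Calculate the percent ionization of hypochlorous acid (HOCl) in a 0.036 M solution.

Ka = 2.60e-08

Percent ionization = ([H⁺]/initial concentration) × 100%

Using Ka equilibrium: x² + Ka×x - Ka×C = 0. Solving: [H⁺] = 3.0581e-05. Percent = (3.0581e-05/0.036) × 100

Percent ionization = 0.0849%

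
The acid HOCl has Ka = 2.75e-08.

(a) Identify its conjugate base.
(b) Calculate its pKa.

(a) The conjugate base is formed by removing one H⁺ from HOCl, giving OCl⁻. (b) pKa = -log(Ka) = -log(2.75e-08) = 7.56.

Conjugate base: OCl⁻; pK_a = 7.56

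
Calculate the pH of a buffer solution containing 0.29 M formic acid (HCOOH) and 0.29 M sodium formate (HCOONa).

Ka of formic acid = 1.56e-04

pKa = -log(1.56e-04) = 3.81. pH = pKa + log([A⁻]/[HA]) = 3.81 + log(0.29/0.29)

pH = 3.81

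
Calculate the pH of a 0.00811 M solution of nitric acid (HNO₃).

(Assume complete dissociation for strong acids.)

[H⁺] = 0.00811 M for strong acid. pH = -log[H⁺] = -log(0.00811)

pH = 2.09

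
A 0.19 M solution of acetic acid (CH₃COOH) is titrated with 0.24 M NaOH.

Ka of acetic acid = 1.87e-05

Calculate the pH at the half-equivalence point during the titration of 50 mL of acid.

At half-equivalence [HA] = [A⁻], so Henderson-Hasselbalch gives pH = pKa = -log(1.87e-05) = 4.73.

pH = pKa = 4.73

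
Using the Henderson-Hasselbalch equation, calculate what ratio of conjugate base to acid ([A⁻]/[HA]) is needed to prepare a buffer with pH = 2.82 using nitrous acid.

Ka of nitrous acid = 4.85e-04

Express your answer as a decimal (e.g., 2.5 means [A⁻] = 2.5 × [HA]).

pKa = -log(4.85e-04) = 3.3143. pH = pKa + log([A⁻]/[HA]), so log([A⁻]/[HA]) = pH − pKa = 2.82 − 3.3143 = -0.4943. [A⁻]/[HA] = 10^(-0.4943) = 0.320

[A⁻]/[HA] = 0.320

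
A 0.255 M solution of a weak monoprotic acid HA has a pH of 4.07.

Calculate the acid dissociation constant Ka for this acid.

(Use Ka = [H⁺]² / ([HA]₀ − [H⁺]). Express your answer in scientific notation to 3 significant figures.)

[H⁺] = 10^(−pH) = 10^(−4.07) = 8.511e-05 M. For HA ⇌ H⁺ + A⁻, Ka = [H⁺][A⁻]/[HA] = [H⁺]² / ([HA]₀ − [H⁺]) = (8.511e-05)² / (0.255 − 8.511e-05) = 2.84e-08.

K_a = 2.84e-08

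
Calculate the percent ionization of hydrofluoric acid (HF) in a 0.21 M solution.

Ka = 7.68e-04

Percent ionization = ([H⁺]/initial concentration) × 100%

Using Ka equilibrium: x² + Ka×x - Ka×C = 0. Solving: [H⁺] = 1.2321e-02. Percent = (1.2321e-02/0.21) × 100

Percent ionization = 5.87%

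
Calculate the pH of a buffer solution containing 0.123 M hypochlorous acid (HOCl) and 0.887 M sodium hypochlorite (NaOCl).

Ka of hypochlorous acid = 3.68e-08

pKa = -log(3.68e-08) = 7.43. pH = pKa + log([A⁻]/[HA]) = 7.43 + log(0.887/0.123)

pH = 8.29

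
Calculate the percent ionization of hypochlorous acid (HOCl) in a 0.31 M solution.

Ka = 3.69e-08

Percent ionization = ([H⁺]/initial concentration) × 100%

Using Ka equilibrium: x² + Ka×x - Ka×C = 0. Solving: [H⁺] = 1.0693e-04. Percent = (1.0693e-04/0.31) × 100

Percent ionization = 0.0345%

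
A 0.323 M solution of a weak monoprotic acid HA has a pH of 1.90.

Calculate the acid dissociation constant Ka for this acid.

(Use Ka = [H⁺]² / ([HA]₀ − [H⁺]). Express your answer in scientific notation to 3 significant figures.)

[H⁺] = 10^(−pH) = 10^(−1.90) = 1.259e-02 M. For HA ⇌ H⁺ + A⁻, Ka = [H⁺][A⁻]/[HA] = [H⁺]² / ([HA]₀ − [H⁺]) = (1.259e-02)² / (0.323 − 1.259e-02) = 5.11e-04.

K_a = 5.11e-04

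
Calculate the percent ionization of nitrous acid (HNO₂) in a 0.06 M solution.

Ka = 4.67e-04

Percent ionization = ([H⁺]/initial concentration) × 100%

Using Ka equilibrium: x² + Ka×x - Ka×C = 0. Solving: [H⁺] = 5.0650e-03. Percent = (5.0650e-03/0.06) × 100

Percent ionization = 8.44%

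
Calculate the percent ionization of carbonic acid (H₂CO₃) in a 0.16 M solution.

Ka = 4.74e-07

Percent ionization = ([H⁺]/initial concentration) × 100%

Using Ka equilibrium: x² + Ka×x - Ka×C = 0. Solving: [H⁺] = 2.7515e-04. Percent = (2.7515e-04/0.16) × 100

Percent ionization = 0.172%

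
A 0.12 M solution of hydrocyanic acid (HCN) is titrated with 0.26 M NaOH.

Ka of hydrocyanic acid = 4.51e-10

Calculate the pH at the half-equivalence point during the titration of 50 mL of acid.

At half-equivalence [HA] = [A⁻], so Henderson-Hasselbalch gives pH = pKa = -log(4.51e-10) = 9.35.

pH = pKa = 9.35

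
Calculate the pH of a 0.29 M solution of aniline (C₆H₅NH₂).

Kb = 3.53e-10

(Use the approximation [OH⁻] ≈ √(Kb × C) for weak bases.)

[OH⁻] = √(Kb × C) = √(3.53e-10 × 0.29) = 1.0118e-05. pOH = 4.99, pH = 14 - pOH

pH = 9.01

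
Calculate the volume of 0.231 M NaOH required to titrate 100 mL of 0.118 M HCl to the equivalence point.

At equivalence: moles acid = moles base. moles HCl = 0.118 × 100/1000 = 0.0118 mol. V_base = moles / 0.231 × 1000 = 51.1 mL.

V_{base} = 51.1 mL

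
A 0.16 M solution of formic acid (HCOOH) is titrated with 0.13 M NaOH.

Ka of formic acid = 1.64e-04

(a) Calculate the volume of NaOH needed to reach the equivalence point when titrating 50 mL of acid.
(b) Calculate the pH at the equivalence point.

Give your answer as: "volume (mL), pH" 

moles acid = 0.16 × 50/1000 = 0.008 mol; V_base = moles/0.13 × 1000 = 61.5 mL. At equivalence only the conjugate base is present: [A⁻] = 0.008/0.112 = 7.1724e-02 M. Kb = Kw/Ka = 6.10e-11; [OH⁻] = √(Kb × [A⁻]) = 2.0913e-06; pOH = 5.68; pH = 14 - pOH = 8.32.

V = 61.5 mL, pH = 8.32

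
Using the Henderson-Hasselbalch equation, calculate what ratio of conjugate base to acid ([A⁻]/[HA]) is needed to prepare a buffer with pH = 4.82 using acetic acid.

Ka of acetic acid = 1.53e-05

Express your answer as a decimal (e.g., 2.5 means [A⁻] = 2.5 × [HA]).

pKa = -log(1.53e-05) = 4.8153. pH = pKa + log([A⁻]/[HA]), so log([A⁻]/[HA]) = pH − pKa = 4.82 − 4.8153 = 0.0047. [A⁻]/[HA] = 10^(0.0047) = 1.01

[A⁻]/[HA] = 1.01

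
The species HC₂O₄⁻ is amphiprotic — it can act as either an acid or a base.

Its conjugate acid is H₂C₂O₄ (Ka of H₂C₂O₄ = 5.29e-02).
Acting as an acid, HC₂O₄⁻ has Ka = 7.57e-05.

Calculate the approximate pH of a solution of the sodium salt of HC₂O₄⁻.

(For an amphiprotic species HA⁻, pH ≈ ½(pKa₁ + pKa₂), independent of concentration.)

pKa₁ = -log(5.29e-02) = 1.28; pKa₂ = -log(7.57e-05) = 4.12. For an amphiprotic species, pH ≈ ½(pKa₁ + pKa₂) = ½(1.28 + 4.12) = 2.70.

pH = 2.70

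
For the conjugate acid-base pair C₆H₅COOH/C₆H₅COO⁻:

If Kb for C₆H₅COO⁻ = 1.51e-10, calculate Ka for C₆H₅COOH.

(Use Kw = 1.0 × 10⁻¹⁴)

For a conjugate pair Ka × Kb = Kw, so Ka = Kw/Kb = 1.0 × 10⁻¹⁴ / 1.51e-10 = 6.62e-05.

K_a = 6.62e-05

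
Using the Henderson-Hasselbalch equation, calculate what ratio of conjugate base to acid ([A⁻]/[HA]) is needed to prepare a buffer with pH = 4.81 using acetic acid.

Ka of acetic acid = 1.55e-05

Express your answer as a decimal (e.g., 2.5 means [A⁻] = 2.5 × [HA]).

pKa = -log(1.55e-05) = 4.8097. pH = pKa + log([A⁻]/[HA]), so log([A⁻]/[HA]) = pH − pKa = 4.81 − 4.8097 = 0.0003. [A⁻]/[HA] = 10^(0.0003) = 1.00

[A⁻]/[HA] = 1.00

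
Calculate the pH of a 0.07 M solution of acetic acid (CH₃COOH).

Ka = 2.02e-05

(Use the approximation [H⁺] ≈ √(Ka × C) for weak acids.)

[H⁺] = √(Ka × C) = √(2.02e-05 × 0.07) = 1.1891e-03. pH = -log(1.1891e-03)

pH = 2.92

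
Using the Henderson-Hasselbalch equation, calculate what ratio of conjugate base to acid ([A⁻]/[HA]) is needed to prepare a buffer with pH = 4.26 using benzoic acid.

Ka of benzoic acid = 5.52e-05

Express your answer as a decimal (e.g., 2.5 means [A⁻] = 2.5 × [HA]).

pKa = -log(5.52e-05) = 4.2581. pH = pKa + log([A⁻]/[HA]), so log([A⁻]/[HA]) = pH − pKa = 4.26 − 4.2581 = 0.0019. [A⁻]/[HA] = 10^(0.0019) = 1.00

[A⁻]/[HA] = 1.00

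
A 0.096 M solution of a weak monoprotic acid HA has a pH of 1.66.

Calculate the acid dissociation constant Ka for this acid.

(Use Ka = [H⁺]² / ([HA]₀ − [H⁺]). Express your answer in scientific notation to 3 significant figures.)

[H⁺] = 10^(−pH) = 10^(−1.66) = 2.188e-02 M. For HA ⇌ H⁺ + A⁻, Ka = [H⁺][A⁻]/[HA] = [H⁺]² / ([HA]₀ − [H⁺]) = (2.188e-02)² / (0.096 − 2.188e-02) = 6.46e-03.

K_a = 6.46e-03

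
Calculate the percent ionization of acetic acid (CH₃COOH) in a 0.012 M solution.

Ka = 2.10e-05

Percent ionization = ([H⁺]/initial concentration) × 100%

Using Ka equilibrium: x² + Ka×x - Ka×C = 0. Solving: [H⁺] = 4.9161e-04. Percent = (4.9161e-04/0.012) × 100

Percent ionization = 4.1%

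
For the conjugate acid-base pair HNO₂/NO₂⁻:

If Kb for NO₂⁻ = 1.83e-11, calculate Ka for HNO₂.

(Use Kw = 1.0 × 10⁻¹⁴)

For a conjugate pair Ka × Kb = Kw, so Ka = Kw/Kb = 1.0 × 10⁻¹⁴ / 1.83e-11 = 5.46e-04.

K_a = 5.46e-04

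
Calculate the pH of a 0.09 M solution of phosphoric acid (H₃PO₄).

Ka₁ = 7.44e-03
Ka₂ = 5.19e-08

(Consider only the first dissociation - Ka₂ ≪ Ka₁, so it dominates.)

First dissociation dominates. From Ka₁ = [H⁺][HA⁻]/[H₂A], x² + Ka₁·x − Ka₁·C = 0 with C = 0.09 M and Ka₁ = 7.44e-03. Solving: [H⁺] = (−Ka₁ + √(Ka₁² + 4·Ka₁·C)) / 2 = 2.2423e-02 M. pH = -log(2.2423e-02) = 1.65.

pH = 1.65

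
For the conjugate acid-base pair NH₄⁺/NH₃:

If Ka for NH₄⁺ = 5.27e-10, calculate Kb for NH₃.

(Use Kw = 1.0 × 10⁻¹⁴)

For a conjugate pair Ka × Kb = Kw, so Kb = Kw/Ka = 1.0 × 10⁻¹⁴ / 5.27e-10 = 1.90e-05.

K_b = 1.90e-05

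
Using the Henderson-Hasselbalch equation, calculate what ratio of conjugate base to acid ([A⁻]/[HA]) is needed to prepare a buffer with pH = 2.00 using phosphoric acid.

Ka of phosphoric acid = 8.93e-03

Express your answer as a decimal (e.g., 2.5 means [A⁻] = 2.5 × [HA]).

pKa = -log(8.93e-03) = 2.0491. pH = pKa + log([A⁻]/[HA]), so log([A⁻]/[HA]) = pH − pKa = 2.00 − 2.0491 = -0.0491. [A⁻]/[HA] = 10^(-0.0491) = 0.893

[A⁻]/[HA] = 0.893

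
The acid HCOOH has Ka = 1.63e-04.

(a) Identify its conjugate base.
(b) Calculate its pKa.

(a) The conjugate base is formed by removing one H⁺ from HCOOH, giving HCOO⁻. (b) pKa = -log(Ka) = -log(1.63e-04) = 3.79.

Conjugate base: HCOO⁻; pK_a = 3.79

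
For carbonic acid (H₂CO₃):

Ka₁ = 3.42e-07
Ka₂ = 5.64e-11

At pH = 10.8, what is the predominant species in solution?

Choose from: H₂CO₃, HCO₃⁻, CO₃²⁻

pKa₁ = 6.47, pKa₂ = 10.25. For a polyprotic acid the predominant species crosses at each pKa: below pKa_n the protonated form dominates, above it the deprotonated form does. At pH = 10.8, the predominant species is CO₃²⁻.

CO₃²⁻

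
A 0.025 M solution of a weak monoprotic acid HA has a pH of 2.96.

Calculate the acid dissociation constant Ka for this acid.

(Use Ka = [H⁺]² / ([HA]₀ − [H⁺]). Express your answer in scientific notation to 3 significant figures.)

[H⁺] = 10^(−pH) = 10^(−2.96) = 1.096e-03 M. For HA ⇌ H⁺ + A⁻, Ka = [H⁺][A⁻]/[HA] = [H⁺]² / ([HA]₀ − [H⁺]) = (1.096e-03)² / (0.025 − 1.096e-03) = 5.03e-05.

K_a = 5.03e-05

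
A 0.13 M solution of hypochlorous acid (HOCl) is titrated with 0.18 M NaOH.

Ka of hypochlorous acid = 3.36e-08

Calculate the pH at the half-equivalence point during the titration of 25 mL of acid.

At half-equivalence [HA] = [A⁻], so Henderson-Hasselbalch gives pH = pKa = -log(3.36e-08) = 7.47.

pH = pKa = 7.47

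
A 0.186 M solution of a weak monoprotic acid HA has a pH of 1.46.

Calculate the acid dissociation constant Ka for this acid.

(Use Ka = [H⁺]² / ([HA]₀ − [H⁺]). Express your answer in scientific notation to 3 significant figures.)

[H⁺] = 10^(−pH) = 10^(−1.46) = 3.467e-02 M. For HA ⇌ H⁺ + A⁻, Ka = [H⁺][A⁻]/[HA] = [H⁺]² / ([HA]₀ − [H⁺]) = (3.467e-02)² / (0.186 − 3.467e-02) = 7.94e-03.

K_a = 7.94e-03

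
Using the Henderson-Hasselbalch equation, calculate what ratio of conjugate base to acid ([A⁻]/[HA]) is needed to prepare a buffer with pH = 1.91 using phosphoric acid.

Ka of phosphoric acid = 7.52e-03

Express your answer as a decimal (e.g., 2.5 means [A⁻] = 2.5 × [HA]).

pKa = -log(7.52e-03) = 2.1238. pH = pKa + log([A⁻]/[HA]), so log([A⁻]/[HA]) = pH − pKa = 1.91 − 2.1238 = -0.2138. [A⁻]/[HA] = 10^(-0.2138) = 0.611

[A⁻]/[HA] = 0.611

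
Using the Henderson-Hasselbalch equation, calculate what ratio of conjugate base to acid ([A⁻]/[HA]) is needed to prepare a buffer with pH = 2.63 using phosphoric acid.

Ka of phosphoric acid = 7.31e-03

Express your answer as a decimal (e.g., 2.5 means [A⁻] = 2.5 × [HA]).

pKa = -log(7.31e-03) = 2.1361. pH = pKa + log([A⁻]/[HA]), so log([A⁻]/[HA]) = pH − pKa = 2.63 − 2.1361 = 0.4939. [A⁻]/[HA] = 10^(0.4939) = 3.12

[A⁻]/[HA] = 3.12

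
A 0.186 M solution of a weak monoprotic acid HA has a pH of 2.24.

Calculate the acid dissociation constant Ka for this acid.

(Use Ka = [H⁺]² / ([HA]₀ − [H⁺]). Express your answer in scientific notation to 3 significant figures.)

[H⁺] = 10^(−pH) = 10^(−2.24) = 5.754e-03 M. For HA ⇌ H⁺ + A⁻, Ka = [H⁺][A⁻]/[HA] = [H⁺]² / ([HA]₀ − [H⁺]) = (5.754e-03)² / (0.186 − 5.754e-03) = 1.84e-04.

K_a = 1.84e-04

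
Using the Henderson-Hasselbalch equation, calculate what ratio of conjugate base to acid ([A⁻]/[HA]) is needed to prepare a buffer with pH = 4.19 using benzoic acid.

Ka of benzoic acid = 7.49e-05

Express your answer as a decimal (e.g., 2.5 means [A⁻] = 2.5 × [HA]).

pKa = -log(7.49e-05) = 4.1255. pH = pKa + log([A⁻]/[HA]), so log([A⁻]/[HA]) = pH − pKa = 4.19 − 4.1255 = 0.0645. [A⁻]/[HA] = 10^(0.0645) = 1.16

[A⁻]/[HA] = 1.16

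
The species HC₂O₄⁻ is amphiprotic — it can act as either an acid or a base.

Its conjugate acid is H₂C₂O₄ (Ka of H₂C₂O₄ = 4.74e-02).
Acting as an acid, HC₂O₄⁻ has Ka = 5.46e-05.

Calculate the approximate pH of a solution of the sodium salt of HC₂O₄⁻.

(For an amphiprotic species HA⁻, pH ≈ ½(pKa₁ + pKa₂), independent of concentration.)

pKa₁ = -log(4.74e-02) = 1.32; pKa₂ = -log(5.46e-05) = 4.26. For an amphiprotic species, pH ≈ ½(pKa₁ + pKa₂) = ½(1.32 + 4.26) = 2.79.

pH = 2.79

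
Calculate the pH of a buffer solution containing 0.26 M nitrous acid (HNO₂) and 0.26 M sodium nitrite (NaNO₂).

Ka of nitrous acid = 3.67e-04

pKa = -log(3.67e-04) = 3.44. pH = pKa + log([A⁻]/[HA]) = 3.44 + log(0.26/0.26)

pH = 3.44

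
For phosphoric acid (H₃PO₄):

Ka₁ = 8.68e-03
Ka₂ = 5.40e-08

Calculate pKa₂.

pKa₂ = -log(Ka₂) = -log(5.40e-08) = 7.27.

pK_{a2} = 7.27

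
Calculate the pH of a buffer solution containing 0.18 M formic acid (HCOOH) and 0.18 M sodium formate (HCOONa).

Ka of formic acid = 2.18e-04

pKa = -log(2.18e-04) = 3.66. pH = pKa + log([A⁻]/[HA]) = 3.66 + log(0.18/0.18)

pH = 3.66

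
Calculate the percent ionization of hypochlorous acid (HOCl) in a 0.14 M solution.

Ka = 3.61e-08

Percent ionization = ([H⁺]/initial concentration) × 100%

Using Ka equilibrium: x² + Ka×x - Ka×C = 0. Solving: [H⁺] = 7.1073e-05. Percent = (7.1073e-05/0.14) × 100

Percent ionization = 0.0508%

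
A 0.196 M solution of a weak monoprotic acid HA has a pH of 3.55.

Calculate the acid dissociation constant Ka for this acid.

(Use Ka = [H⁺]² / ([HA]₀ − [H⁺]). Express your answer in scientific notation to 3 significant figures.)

[H⁺] = 10^(−pH) = 10^(−3.55) = 2.818e-04 M. For HA ⇌ H⁺ + A⁻, Ka = [H⁺][A⁻]/[HA] = [H⁺]² / ([HA]₀ − [H⁺]) = (2.818e-04)² / (0.196 − 2.818e-04) = 4.06e-07.

K_a = 4.06e-07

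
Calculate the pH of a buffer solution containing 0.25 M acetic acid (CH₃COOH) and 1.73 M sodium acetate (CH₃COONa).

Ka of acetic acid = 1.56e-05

pKa = -log(1.56e-05) = 4.81. pH = pKa + log([A⁻]/[HA]) = 4.81 + log(1.73/0.25)

pH = 5.65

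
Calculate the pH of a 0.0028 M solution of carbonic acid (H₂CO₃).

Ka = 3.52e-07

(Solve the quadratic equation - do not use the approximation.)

x² + Ka×x - Ka×C = 0. Using quadratic formula: [H⁺] = 3.1219e-05

pH = 4.51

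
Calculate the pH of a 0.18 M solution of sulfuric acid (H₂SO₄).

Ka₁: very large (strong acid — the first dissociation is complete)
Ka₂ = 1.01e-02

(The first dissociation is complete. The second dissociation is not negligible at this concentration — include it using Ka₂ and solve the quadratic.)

First dissociation is complete: [H⁺]₀ = [HSO₄⁻]₀ = C = 0.18 M. Second dissociation HSO₄⁻ ⇌ H⁺ + SO₄²⁻: let x = [SO₄²⁻]. Ka₂ = (C + x)·x / (C − x) = 1.01e-02 → x² + (C + Ka₂)·x − Ka₂·C = 0 → x² + 0.19010·x − 1.818e-03 = 0. x = (−0.19010 + √(0.19010² + 4 × 1.818e-03)) / 2 = 9.1253e-03 M. [H⁺] = C + x = 0.18 + 9.1253e-03 = 1.8913e-01 M. pH = -log(1.8913e-01) = 0.72.

pH = 0.72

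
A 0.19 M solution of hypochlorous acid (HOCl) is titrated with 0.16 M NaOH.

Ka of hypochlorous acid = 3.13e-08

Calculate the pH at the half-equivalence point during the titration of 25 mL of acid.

At half-equivalence [HA] = [A⁻], so Henderson-Hasselbalch gives pH = pKa = -log(3.13e-08) = 7.50.

pH = pKa = 7.50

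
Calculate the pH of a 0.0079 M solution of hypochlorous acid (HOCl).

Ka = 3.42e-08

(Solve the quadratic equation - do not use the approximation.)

x² + Ka×x - Ka×C = 0. Using quadratic formula: [H⁺] = 1.6420e-05

pH = 4.78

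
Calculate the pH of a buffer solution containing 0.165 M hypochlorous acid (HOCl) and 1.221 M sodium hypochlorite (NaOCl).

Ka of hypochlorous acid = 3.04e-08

pKa = -log(3.04e-08) = 7.52. pH = pKa + log([A⁻]/[HA]) = 7.52 + log(1.221/0.165)

pH = 8.39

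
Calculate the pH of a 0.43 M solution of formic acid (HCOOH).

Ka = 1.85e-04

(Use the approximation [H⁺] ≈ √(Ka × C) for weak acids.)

[H⁺] = √(Ka × C) = √(1.85e-04 × 0.43) = 8.9191e-03. pH = -log(8.9191e-03)

pH = 2.05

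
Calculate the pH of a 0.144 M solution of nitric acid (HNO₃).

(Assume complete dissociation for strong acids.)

[H⁺] = 0.144 M for strong acid. pH = -log[H⁺] = -log(0.144)

pH = 0.84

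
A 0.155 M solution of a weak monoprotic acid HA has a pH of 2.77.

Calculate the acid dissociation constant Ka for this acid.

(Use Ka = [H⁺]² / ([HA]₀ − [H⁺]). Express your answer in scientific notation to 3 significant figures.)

[H⁺] = 10^(−pH) = 10^(−2.77) = 1.698e-03 M. For HA ⇌ H⁺ + A⁻, Ka = [H⁺][A⁻]/[HA] = [H⁺]² / ([HA]₀ − [H⁺]) = (1.698e-03)² / (0.155 − 1.698e-03) = 1.88e-05.

K_a = 1.88e-05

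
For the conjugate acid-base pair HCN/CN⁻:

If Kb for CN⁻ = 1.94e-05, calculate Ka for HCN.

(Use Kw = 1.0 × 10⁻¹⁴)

For a conjugate pair Ka × Kb = Kw, so Ka = Kw/Kb = 1.0 × 10⁻¹⁴ / 1.94e-05 = 5.15e-10.

K_a = 5.15e-10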